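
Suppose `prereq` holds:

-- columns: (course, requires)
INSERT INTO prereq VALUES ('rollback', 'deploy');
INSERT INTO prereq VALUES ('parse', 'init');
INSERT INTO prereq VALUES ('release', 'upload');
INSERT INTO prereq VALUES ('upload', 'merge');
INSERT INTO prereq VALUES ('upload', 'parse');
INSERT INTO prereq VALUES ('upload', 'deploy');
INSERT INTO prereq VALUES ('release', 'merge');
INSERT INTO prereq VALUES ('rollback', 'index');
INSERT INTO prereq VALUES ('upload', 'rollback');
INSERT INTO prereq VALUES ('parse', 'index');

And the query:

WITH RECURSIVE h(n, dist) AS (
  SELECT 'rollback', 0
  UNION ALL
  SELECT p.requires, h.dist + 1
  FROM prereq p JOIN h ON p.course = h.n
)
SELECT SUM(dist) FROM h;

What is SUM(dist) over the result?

2

Base: (rollback, dist=0).
Iteration 1: edges from {rollback} -> (deploy, dist=1), (index, dist=1).
Iteration 2: no outgoing edges from {deploy,index}; recursion stops.
SUM(dist) = 0 + 1 + 1 = 2.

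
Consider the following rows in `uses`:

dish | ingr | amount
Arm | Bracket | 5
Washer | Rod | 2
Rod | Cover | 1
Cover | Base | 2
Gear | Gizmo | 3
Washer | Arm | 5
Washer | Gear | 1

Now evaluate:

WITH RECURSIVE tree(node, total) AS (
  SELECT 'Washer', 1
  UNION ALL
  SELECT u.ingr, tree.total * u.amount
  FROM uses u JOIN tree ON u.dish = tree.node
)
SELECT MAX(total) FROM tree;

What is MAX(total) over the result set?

25

Base: (Washer, total=1).
Iteration 1: components of {Washer} -> Arm = 1*5 = 5, Gear = 1*1 = 1, Rod = 1*2 = 2.
Iteration 2: components of {Arm,Gear,Rod} -> Bracket = 5*5 = 25, Cover = 2*1 = 2, Gizmo = 1*3 = 3.
Iteration 3: components of {Bracket,Cover,Gizmo} -> Base = 2*2 = 4.
Iteration 4: no further components; recursion stops.
total values: 1, 1, 2, 5, 3, 2, 25, 4; the maximum is 25.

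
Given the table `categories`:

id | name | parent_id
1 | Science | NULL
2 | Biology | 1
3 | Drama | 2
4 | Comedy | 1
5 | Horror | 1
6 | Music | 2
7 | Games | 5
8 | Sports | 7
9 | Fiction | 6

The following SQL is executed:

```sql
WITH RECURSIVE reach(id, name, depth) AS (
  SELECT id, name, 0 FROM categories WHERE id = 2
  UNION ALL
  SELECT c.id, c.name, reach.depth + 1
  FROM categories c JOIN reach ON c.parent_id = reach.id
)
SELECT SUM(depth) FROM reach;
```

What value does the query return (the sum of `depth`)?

4

Base: id=2 (Biology) at depth 0.
Iteration 1: rows with parent_id in {2} -> Drama (id 3, depth 1), Music (id 6, depth 1).
Iteration 2: rows with parent_id in {3,6} -> Fiction (id 9, depth 2).
Iteration 3: no rows with parent_id in {9}; recursion stops.
SUM(depth) = 0 + 1 + 1 + 2 = 4.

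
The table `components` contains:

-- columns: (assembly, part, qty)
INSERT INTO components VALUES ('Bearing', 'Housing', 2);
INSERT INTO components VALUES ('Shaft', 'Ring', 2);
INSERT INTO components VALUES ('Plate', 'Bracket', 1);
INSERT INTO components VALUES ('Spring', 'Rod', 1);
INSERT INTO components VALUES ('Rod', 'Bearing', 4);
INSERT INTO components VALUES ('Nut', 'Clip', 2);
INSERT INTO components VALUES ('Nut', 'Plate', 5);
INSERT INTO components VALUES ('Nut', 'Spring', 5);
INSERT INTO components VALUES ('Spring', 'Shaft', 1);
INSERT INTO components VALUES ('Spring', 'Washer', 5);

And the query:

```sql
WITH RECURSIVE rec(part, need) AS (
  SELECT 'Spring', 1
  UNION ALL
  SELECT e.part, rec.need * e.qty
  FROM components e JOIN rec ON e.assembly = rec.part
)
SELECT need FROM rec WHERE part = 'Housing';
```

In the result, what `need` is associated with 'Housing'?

Base: (Spring, need=1).
Iteration 1: components of {Spring} -> Rod = 1*1 = 1, Shaft = 1*1 = 1, Washer = 1*5 = 5.
Iteration 2: components of {Rod,Shaft,Washer} -> Bearing = 1*4 = 4, Ring = 1*2 = 2.
Iteration 3: components of {Bearing,Ring} -> Housing = 4*2 = 8.
Iteration 4: no further components; recursion stops.

8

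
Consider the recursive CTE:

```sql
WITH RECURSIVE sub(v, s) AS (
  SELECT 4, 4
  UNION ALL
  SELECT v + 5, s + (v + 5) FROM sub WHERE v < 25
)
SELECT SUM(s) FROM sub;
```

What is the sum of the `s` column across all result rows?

Base: v=4, s=4.
Iteration 1: 4 < 25 holds -> v = 4 + 5 = 9, s = 4 + 9 = 13.
Iteration 2: 9 < 25 holds -> v = 9 + 5 = 14, s = 13 + 14 = 27.
Iteration 3: 14 < 25 holds -> v = 14 + 5 = 19, s = 27 + 19 = 46.
Iteration 4: 19 < 25 holds -> v = 19 + 5 = 24, s = 46 + 24 = 70.
Iteration 5: 24 < 25 holds -> v = 24 + 5 = 29, s = 70 + 29 = 99.
Iteration 6: 29 < 25 fails; recursion stops.
SUM(s) = 4 + 13 + 27 + 46 + 70 + 99 = 259.

259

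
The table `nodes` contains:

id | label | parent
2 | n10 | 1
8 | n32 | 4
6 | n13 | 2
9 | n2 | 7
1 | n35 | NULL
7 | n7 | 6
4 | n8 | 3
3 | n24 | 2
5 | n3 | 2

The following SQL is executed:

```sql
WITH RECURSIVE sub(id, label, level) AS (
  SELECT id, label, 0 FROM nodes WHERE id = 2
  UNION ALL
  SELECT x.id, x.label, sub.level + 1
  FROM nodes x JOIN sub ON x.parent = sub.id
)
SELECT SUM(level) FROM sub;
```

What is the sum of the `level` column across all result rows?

13

Base: id=2 (n10) at level 0.
Iteration 1: rows with parent in {2} -> n24 (id 3, level 1), n3 (id 5, level 1), n13 (id 6, level 1).
Iteration 2: rows with parent in {3,5,6} -> n8 (id 4, level 2), n7 (id 7, level 2).
Iteration 3: rows with parent in {4,7} -> n32 (id 8, level 3), n2 (id 9, level 3).
Iteration 4: no rows with parent in {8,9}; recursion stops.
SUM(level) = 0 + 1 + 1 + 1 + 2 + 2 + 3 + 3 = 13.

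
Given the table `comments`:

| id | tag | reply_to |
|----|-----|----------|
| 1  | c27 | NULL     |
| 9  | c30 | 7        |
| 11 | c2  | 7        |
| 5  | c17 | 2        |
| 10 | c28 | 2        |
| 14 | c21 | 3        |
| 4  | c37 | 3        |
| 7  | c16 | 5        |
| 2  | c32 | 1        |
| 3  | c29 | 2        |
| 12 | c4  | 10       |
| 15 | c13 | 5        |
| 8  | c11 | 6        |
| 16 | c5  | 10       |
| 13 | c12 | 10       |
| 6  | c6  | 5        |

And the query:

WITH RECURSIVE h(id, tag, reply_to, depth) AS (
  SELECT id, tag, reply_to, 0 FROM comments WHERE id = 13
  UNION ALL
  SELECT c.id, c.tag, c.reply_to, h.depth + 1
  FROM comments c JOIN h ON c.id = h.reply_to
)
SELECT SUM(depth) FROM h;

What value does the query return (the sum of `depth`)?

6

Base: id=13 (c12), reply_to=10, depth 0.
Iteration 1: join on id=10 -> c28 (id 10, reply_to=2, depth 1).
Iteration 2: join on id=2 -> c32 (id 2, reply_to=1, depth 2).
Iteration 3: join on id=1 -> c27 (id 1, reply_to=NULL, depth 3).
Iteration 4: reply_to is NULL; no match; recursion stops.
SUM(depth) = 0 + 1 + 2 + 3 = 6.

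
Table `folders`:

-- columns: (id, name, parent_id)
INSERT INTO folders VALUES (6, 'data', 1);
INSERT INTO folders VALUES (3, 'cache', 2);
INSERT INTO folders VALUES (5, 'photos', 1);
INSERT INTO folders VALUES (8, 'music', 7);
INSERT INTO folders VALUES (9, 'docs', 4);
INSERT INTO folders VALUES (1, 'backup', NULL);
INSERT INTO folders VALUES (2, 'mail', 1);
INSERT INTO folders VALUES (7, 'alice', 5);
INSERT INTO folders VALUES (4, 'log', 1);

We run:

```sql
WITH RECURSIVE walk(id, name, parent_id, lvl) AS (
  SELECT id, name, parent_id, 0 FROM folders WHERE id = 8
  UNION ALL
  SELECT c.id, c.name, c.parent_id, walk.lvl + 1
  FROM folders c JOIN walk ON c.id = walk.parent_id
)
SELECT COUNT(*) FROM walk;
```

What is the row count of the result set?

Base: id=8 (music), parent_id=7, lvl 0.
Iteration 1: join on id=7 -> alice (id 7, parent_id=5, lvl 1).
Iteration 2: join on id=5 -> photos (id 5, parent_id=1, lvl 2).
Iteration 3: join on id=1 -> backup (id 1, parent_id=NULL, lvl 3).
Iteration 4: parent_id is NULL; no match; recursion stops.
Total rows emitted: 4.

4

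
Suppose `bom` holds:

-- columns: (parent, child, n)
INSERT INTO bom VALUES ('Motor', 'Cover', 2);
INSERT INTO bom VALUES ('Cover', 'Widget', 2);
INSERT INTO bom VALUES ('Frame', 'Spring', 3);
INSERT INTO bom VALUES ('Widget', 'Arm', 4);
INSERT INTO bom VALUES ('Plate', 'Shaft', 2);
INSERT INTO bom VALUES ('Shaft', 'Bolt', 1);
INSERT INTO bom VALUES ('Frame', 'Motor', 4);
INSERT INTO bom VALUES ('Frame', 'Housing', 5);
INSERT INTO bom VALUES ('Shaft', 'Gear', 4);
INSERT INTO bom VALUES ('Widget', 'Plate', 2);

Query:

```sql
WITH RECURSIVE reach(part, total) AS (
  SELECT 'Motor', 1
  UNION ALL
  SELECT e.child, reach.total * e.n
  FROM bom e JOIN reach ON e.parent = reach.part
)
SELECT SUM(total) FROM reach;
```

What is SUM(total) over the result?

Base: (Motor, total=1).
Iteration 1: components of {Motor} -> Cover = 1*2 = 2.
Iteration 2: components of {Cover} -> Widget = 2*2 = 4.
Iteration 3: components of {Widget} -> Arm = 4*4 = 16, Plate = 4*2 = 8.
Iteration 4: components of {Arm,Plate} -> Shaft = 8*2 = 16.
Iteration 5: components of {Shaft} -> Bolt = 16*1 = 16, Gear = 16*4 = 64.
Iteration 6: no further components; recursion stops.
SUM(total) = 1 + 2 + 4 + 8 + 16 + 16 + 16 + 64 = 127.

127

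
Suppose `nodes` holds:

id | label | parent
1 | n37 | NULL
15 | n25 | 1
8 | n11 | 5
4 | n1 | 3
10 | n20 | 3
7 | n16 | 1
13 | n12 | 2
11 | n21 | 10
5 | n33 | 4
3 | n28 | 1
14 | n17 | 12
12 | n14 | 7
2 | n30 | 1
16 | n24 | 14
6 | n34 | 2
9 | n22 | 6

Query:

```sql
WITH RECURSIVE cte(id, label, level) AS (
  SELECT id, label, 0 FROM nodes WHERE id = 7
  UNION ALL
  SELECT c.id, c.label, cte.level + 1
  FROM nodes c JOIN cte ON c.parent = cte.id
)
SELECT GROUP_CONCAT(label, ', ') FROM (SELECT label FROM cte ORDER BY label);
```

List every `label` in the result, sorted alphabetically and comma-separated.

n14, n16, n17, n24

Base: id=7 (n16) at level 0.
Iteration 1: rows with parent in {7} -> n14 (id 12, level 1).
Iteration 2: rows with parent in {12} -> n17 (id 14, level 2).
Iteration 3: rows with parent in {14} -> n24 (id 16, level 3).
Iteration 4: no rows with parent in {16}; recursion stops.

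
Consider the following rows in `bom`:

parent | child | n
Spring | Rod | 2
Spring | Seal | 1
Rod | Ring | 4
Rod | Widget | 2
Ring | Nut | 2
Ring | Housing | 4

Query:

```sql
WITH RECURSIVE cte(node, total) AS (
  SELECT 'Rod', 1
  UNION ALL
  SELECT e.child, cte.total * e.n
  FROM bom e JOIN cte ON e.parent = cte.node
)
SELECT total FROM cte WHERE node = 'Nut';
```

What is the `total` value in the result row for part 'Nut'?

8

Base: (Rod, total=1).
Iteration 1: components of {Rod} -> Ring = 1*4 = 4, Widget = 1*2 = 2.
Iteration 2: components of {Ring,Widget} -> Housing = 4*4 = 16, Nut = 4*2 = 8.
Iteration 3: no further components; recursion stops.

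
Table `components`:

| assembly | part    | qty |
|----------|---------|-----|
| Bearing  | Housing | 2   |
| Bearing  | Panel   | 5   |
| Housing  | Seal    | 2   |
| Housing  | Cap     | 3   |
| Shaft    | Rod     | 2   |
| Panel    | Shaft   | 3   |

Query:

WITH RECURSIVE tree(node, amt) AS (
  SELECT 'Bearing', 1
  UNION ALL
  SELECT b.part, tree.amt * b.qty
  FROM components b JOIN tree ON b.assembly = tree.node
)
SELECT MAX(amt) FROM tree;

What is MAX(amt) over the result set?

Base: (Bearing, amt=1).
Iteration 1: components of {Bearing} -> Housing = 1*2 = 2, Panel = 1*5 = 5.
Iteration 2: components of {Housing,Panel} -> Cap = 2*3 = 6, Seal = 2*2 = 4, Shaft = 5*3 = 15.
Iteration 3: components of {Cap,Seal,Shaft} -> Rod = 15*2 = 30.
Iteration 4: no further components; recursion stops.
amt values: 1, 5, 2, 15, 4, 6, 30; the maximum is 30.

30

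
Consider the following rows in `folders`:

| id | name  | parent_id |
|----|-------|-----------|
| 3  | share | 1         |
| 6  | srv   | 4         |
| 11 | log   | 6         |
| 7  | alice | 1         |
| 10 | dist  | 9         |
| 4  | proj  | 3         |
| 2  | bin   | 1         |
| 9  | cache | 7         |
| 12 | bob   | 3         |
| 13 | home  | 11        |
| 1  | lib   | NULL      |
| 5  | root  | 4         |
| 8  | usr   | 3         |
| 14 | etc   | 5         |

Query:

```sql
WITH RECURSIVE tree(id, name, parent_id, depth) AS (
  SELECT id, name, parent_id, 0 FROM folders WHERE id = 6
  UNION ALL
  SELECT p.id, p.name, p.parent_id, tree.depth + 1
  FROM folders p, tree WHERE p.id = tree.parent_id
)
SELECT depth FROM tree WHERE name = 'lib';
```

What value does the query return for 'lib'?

3

Base: id=6 (srv), parent_id=4, depth 0.
Iteration 1: join on id=4 -> proj (id 4, parent_id=3, depth 1).
Iteration 2: join on id=3 -> share (id 3, parent_id=1, depth 2).
Iteration 3: join on id=1 -> lib (id 1, parent_id=NULL, depth 3).
Iteration 4: parent_id is NULL; no match; recursion stops.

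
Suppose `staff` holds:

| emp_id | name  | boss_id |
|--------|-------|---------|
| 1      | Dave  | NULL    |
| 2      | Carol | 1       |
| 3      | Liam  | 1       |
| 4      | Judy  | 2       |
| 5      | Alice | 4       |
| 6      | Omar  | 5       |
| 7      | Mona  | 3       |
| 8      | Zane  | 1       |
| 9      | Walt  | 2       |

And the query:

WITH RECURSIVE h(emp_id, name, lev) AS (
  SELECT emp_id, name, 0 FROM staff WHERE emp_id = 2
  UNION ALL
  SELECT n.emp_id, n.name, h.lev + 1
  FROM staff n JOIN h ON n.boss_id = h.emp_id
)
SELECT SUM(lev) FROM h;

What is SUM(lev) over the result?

Base: emp_id=2 (Carol) at lev 0.
Iteration 1: rows with boss_id in {2} -> Judy (id 4, lev 1), Walt (id 9, lev 1).
Iteration 2: rows with boss_id in {4,9} -> Alice (id 5, lev 2).
Iteration 3: rows with boss_id in {5} -> Omar (id 6, lev 3).
Iteration 4: no rows with boss_id in {6}; recursion stops.
SUM(lev) = 0 + 1 + 1 + 2 + 3 = 7.

7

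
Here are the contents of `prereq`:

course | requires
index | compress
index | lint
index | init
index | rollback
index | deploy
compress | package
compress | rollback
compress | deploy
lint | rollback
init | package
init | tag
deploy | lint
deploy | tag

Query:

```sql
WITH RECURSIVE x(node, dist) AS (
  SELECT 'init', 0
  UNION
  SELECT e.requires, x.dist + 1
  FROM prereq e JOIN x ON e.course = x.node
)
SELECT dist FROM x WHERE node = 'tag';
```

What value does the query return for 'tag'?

1

Base: (init, dist=0).
Iteration 1: edges from {init} -> (package, dist=1), (tag, dist=1).
Iteration 2: no outgoing edges from {package,tag}; recursion stops.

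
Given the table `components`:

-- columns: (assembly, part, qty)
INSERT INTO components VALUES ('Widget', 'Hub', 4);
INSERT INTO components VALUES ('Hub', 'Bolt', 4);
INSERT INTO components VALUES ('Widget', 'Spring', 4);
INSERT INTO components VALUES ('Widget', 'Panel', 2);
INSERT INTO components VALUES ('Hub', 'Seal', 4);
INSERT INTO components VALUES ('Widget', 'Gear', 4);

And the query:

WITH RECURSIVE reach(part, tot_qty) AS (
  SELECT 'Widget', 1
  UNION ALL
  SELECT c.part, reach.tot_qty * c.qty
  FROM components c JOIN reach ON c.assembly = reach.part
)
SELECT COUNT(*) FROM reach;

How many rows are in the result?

7

Base: (Widget, tot_qty=1).
Iteration 1: components of {Widget} -> Gear = 1*4 = 4, Hub = 1*4 = 4, Panel = 1*2 = 2, Spring = 1*4 = 4.
Iteration 2: components of {Gear,Hub,Panel,Spring} -> Bolt = 4*4 = 16, Seal = 4*4 = 16.
Iteration 3: no further components; recursion stops.
Total rows emitted: 7.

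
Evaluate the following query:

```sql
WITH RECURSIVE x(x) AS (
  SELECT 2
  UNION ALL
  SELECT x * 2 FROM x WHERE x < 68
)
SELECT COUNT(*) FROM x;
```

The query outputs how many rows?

7

Base: x=2.
Iteration 1: 2 < 68 holds -> x = 2 * 2 = 4.
Iteration 2: 4 < 68 holds -> x = 4 * 2 = 8.
Iteration 3: 8 < 68 holds -> x = 8 * 2 = 16.
Iteration 4: 16 < 68 holds -> x = 16 * 2 = 32.
Iteration 5: 32 < 68 holds -> x = 32 * 2 = 64.
Iteration 6: 64 < 68 holds -> x = 64 * 2 = 128.
Iteration 7: 128 < 68 fails; recursion stops.
Total rows emitted: 7.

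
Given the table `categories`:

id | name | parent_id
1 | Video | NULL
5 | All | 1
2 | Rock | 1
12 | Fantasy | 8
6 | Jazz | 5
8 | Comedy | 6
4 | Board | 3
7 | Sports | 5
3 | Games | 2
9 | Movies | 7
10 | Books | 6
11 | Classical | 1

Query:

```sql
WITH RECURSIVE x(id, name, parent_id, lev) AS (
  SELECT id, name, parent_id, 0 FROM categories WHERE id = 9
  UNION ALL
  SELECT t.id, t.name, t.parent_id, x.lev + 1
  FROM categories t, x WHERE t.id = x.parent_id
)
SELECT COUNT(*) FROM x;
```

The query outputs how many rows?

Base: id=9 (Movies), parent_id=7, lev 0.
Iteration 1: join on id=7 -> Sports (id 7, parent_id=5, lev 1).
Iteration 2: join on id=5 -> All (id 5, parent_id=1, lev 2).
Iteration 3: join on id=1 -> Video (id 1, parent_id=NULL, lev 3).
Iteration 4: parent_id is NULL; no match; recursion stops.
Total rows emitted: 4.

4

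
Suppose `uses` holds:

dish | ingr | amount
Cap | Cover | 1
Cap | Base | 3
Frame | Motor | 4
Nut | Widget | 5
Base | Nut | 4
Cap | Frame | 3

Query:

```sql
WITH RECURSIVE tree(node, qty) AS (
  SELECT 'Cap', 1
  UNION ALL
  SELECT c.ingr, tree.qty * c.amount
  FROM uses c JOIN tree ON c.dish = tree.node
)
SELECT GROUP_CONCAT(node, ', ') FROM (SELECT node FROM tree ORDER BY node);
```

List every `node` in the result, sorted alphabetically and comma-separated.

Base, Cap, Cover, Frame, Motor, Nut, Widget

Base: (Cap, qty=1).
Iteration 1: components of {Cap} -> Base = 1*3 = 3, Cover = 1*1 = 1, Frame = 1*3 = 3.
Iteration 2: components of {Base,Cover,Frame} -> Motor = 3*4 = 12, Nut = 3*4 = 12.
Iteration 3: components of {Motor,Nut} -> Widget = 12*5 = 60.
Iteration 4: no further components; recursion stops.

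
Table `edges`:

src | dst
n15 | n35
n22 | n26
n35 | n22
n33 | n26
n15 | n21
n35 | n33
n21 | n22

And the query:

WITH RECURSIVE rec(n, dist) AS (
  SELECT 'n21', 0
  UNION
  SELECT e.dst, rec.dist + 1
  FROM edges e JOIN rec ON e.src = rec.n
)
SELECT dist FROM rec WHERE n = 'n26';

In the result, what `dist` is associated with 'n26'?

Base: (n21, dist=0).
Iteration 1: edges from {n21} -> (n22, dist=1).
Iteration 2: edges from {n22} -> (n26, dist=2).
Iteration 3: no outgoing edges from {n26}; recursion stops.

2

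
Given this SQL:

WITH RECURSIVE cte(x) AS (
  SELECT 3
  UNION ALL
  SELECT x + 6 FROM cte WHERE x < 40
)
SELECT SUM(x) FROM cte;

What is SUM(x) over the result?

192

Base: x=3.
Iteration 1: 3 < 40 holds -> x = 3 + 6 = 9.
Iteration 2: 9 < 40 holds -> x = 9 + 6 = 15.
Iteration 3: 15 < 40 holds -> x = 15 + 6 = 21.
Iteration 4: 21 < 40 holds -> x = 21 + 6 = 27.
Iteration 5: 27 < 40 holds -> x = 27 + 6 = 33.
Iteration 6: 33 < 40 holds -> x = 33 + 6 = 39.
Iteration 7: 39 < 40 holds -> x = 39 + 6 = 45.
Iteration 8: 45 < 40 fails; recursion stops.
SUM(x) = 3 + 9 + 15 + 21 + 27 + 33 + 39 + 45 = 192.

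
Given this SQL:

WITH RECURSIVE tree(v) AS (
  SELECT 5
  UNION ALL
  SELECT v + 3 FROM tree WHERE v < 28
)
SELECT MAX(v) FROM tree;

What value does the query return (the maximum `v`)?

29

Base: v=5.
Iteration 1: 5 < 28 holds -> v = 5 + 3 = 8.
Iteration 2: 8 < 28 holds -> v = 8 + 3 = 11.
Iteration 3: 11 < 28 holds -> v = 11 + 3 = 14.
Iteration 4: 14 < 28 holds -> v = 14 + 3 = 17.
Iteration 5: 17 < 28 holds -> v = 17 + 3 = 20.
Iteration 6: 20 < 28 holds -> v = 20 + 3 = 23.
Iteration 7: 23 < 28 holds -> v = 23 + 3 = 26.
Iteration 8: 26 < 28 holds -> v = 26 + 3 = 29.
Iteration 9: 29 < 28 fails; recursion stops.
v values: 5, 8, 11, 14, 17, 20, 23, 26, 29; the maximum is 29.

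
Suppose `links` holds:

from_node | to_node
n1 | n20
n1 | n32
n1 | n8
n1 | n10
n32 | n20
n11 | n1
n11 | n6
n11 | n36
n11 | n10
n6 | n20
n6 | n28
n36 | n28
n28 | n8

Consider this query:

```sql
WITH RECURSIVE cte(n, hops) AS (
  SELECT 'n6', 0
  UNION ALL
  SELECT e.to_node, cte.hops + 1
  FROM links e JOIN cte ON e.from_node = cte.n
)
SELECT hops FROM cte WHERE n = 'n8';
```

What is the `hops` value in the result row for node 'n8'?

2

Base: (n6, hops=0).
Iteration 1: edges from {n6} -> (n20, hops=1), (n28, hops=1).
Iteration 2: edges from {n20,n28} -> (n8, hops=2).
Iteration 3: no outgoing edges from {n8}; recursion stops.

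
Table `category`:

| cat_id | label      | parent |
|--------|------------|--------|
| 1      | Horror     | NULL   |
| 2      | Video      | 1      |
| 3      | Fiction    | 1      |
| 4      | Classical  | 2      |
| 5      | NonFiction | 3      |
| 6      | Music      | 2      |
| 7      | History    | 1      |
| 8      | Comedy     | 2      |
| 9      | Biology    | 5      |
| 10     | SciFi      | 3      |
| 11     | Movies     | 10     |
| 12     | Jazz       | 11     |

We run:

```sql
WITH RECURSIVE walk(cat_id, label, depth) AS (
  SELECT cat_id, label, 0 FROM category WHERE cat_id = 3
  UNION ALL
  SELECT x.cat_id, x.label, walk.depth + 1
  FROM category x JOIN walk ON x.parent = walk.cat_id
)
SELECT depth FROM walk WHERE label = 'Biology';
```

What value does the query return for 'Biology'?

2

Base: cat_id=3 (Fiction) at depth 0.
Iteration 1: rows with parent in {3} -> NonFiction (id 5, depth 1), SciFi (id 10, depth 1).
Iteration 2: rows with parent in {5,10} -> Biology (id 9, depth 2), Movies (id 11, depth 2).
Iteration 3: rows with parent in {9,11} -> Jazz (id 12, depth 3).
Iteration 4: no rows with parent in {12}; recursion stops.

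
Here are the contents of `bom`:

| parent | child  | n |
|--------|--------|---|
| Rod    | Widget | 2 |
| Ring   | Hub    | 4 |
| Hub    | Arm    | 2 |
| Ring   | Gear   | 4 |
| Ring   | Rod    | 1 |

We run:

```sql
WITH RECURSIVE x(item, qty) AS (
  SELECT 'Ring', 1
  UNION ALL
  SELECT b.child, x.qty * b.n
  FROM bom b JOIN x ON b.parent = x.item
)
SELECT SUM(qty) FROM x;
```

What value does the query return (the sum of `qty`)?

Base: (Ring, qty=1).
Iteration 1: components of {Ring} -> Gear = 1*4 = 4, Hub = 1*4 = 4, Rod = 1*1 = 1.
Iteration 2: components of {Gear,Hub,Rod} -> Arm = 4*2 = 8, Widget = 1*2 = 2.
Iteration 3: no further components; recursion stops.
SUM(qty) = 1 + 4 + 4 + 1 + 8 + 2 = 20.

20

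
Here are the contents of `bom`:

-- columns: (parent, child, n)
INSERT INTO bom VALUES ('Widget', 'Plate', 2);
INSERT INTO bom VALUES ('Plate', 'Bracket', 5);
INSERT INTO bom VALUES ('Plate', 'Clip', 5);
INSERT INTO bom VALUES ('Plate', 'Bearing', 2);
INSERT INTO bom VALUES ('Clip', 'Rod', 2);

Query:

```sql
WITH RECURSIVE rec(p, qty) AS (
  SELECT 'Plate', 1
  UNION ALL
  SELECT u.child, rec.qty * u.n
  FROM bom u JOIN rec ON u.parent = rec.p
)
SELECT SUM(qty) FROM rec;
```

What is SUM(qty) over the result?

23

Base: (Plate, qty=1).
Iteration 1: components of {Plate} -> Bearing = 1*2 = 2, Bracket = 1*5 = 5, Clip = 1*5 = 5.
Iteration 2: components of {Bearing,Bracket,Clip} -> Rod = 5*2 = 10.
Iteration 3: no further components; recursion stops.
SUM(qty) = 1 + 5 + 5 + 2 + 10 = 23.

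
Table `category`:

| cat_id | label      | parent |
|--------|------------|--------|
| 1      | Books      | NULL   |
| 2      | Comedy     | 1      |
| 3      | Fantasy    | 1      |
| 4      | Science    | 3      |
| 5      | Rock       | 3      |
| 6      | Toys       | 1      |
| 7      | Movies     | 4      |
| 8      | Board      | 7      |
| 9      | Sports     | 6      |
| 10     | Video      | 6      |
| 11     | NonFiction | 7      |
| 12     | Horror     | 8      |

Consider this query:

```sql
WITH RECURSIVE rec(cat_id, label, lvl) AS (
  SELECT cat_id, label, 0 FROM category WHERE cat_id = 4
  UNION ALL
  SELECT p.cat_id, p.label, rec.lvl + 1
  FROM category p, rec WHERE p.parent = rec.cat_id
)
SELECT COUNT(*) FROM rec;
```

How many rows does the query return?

5

Base: cat_id=4 (Science) at lvl 0.
Iteration 1: rows with parent in {4} -> Movies (id 7, lvl 1).
Iteration 2: rows with parent in {7} -> Board (id 8, lvl 2), NonFiction (id 11, lvl 2).
Iteration 3: rows with parent in {8,11} -> Horror (id 12, lvl 3).
Iteration 4: no rows with parent in {12}; recursion stops.
Total rows emitted: 5.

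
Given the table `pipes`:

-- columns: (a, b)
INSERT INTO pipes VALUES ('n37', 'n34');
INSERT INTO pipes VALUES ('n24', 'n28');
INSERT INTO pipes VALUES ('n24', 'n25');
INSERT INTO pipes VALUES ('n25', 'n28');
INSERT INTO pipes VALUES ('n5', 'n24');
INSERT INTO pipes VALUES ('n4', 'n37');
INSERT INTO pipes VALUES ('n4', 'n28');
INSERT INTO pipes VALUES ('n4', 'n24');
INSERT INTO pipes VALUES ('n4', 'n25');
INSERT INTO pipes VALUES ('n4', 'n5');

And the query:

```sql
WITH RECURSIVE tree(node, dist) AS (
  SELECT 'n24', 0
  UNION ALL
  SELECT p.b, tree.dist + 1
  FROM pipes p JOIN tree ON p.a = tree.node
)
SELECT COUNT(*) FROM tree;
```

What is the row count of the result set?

Base: (n24, dist=0).
Iteration 1: edges from {n24} -> (n25, dist=1), (n28, dist=1).
Iteration 2: edges from {n25,n28} -> (n28, dist=2).
Iteration 3: no outgoing edges from {n28}; recursion stops.
Total rows emitted: 4.

4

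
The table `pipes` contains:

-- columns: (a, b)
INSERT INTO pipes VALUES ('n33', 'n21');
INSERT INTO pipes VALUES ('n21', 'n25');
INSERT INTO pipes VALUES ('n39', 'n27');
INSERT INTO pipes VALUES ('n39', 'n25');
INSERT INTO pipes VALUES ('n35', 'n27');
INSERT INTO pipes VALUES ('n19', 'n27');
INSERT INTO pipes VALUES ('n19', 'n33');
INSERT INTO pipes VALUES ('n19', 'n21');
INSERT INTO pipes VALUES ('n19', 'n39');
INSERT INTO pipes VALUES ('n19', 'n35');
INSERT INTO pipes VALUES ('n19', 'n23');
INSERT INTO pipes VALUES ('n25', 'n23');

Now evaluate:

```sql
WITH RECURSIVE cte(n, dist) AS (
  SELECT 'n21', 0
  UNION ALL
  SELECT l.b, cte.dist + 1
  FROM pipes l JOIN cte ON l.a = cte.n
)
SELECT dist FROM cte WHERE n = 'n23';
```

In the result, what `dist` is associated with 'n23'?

2

Base: (n21, dist=0).
Iteration 1: edges from {n21} -> (n25, dist=1).
Iteration 2: edges from {n25} -> (n23, dist=2).
Iteration 3: no outgoing edges from {n23}; recursion stops.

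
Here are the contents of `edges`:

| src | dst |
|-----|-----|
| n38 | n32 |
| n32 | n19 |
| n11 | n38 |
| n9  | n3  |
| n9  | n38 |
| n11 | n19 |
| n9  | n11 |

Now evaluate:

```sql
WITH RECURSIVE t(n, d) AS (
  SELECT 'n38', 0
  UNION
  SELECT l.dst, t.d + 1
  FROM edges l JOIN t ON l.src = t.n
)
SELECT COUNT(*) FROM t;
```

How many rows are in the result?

3

Base: (n38, d=0).
Iteration 1: edges from {n38} -> (n32, d=1).
Iteration 2: edges from {n32} -> (n19, d=2).
Iteration 3: no outgoing edges from {n19}; recursion stops.
Total rows emitted: 3.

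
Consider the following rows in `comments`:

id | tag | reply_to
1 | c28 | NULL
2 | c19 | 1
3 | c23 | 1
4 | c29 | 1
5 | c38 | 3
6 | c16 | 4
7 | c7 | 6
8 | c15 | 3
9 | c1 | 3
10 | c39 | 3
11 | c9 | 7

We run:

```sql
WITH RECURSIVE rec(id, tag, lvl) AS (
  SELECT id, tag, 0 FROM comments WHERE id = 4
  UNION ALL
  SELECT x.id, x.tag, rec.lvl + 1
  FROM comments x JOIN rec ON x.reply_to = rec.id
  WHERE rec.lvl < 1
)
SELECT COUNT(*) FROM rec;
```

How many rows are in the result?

Base: id=4 (c29) at lvl 0.
Iteration 1: rows with reply_to in {4} -> c16 (id 6, lvl 1).
Iteration 2: lvl < 1 fails for all current rows; recursion stops.
Total rows emitted: 2.

2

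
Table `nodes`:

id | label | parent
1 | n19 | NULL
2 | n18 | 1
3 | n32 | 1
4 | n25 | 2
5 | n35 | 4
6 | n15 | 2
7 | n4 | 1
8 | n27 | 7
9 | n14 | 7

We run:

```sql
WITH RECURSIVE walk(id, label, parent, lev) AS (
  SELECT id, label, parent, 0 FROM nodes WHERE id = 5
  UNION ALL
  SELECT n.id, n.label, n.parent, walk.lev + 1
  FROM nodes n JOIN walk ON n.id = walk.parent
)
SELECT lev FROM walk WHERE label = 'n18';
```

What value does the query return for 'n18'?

2

Base: id=5 (n35), parent=4, lev 0.
Iteration 1: join on id=4 -> n25 (id 4, parent=2, lev 1).
Iteration 2: join on id=2 -> n18 (id 2, parent=1, lev 2).
Iteration 3: join on id=1 -> n19 (id 1, parent=NULL, lev 3).
Iteration 4: parent is NULL; no match; recursion stops.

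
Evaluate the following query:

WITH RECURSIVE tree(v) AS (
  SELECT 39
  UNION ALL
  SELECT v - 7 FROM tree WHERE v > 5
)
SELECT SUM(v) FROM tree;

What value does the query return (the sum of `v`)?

Base: v=39.
Iteration 1: 39 > 5 holds -> v = 39 - 7 = 32.
Iteration 2: 32 > 5 holds -> v = 32 - 7 = 25.
Iteration 3: 25 > 5 holds -> v = 25 - 7 = 18.
Iteration 4: 18 > 5 holds -> v = 18 - 7 = 11.
Iteration 5: 11 > 5 holds -> v = 11 - 7 = 4.
Iteration 6: 4 > 5 fails; recursion stops.
SUM(v) = 39 + 32 + 25 + 18 + 11 + 4 = 129.

129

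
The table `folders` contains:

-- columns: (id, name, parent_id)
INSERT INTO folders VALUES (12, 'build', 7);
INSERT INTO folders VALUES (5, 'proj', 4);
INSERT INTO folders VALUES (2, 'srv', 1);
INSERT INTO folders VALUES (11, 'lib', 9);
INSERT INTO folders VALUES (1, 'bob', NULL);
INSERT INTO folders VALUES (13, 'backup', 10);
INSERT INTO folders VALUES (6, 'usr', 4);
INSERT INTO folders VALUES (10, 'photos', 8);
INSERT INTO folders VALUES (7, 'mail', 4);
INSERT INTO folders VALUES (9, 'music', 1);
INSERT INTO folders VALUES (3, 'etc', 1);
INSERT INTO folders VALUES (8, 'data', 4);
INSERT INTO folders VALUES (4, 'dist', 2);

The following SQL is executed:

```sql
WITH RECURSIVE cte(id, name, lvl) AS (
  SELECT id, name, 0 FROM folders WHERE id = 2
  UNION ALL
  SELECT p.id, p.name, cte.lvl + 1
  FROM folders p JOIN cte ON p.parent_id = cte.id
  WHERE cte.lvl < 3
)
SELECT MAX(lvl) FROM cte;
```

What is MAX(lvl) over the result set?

Base: id=2 (srv) at lvl 0.
Iteration 1: rows with parent_id in {2} -> dist (id 4, lvl 1).
Iteration 2: rows with parent_id in {4} -> proj (id 5, lvl 2), usr (id 6, lvl 2), mail (id 7, lvl 2), data (id 8, lvl 2).
Iteration 3: rows with parent_id in {5,6,7,8} -> photos (id 10, lvl 3), build (id 12, lvl 3).
Iteration 4: lvl < 3 fails for all current rows; recursion stops.
lvl values: 0, 1, 2, 2, 2, 2, 3, 3; the maximum is 3.

3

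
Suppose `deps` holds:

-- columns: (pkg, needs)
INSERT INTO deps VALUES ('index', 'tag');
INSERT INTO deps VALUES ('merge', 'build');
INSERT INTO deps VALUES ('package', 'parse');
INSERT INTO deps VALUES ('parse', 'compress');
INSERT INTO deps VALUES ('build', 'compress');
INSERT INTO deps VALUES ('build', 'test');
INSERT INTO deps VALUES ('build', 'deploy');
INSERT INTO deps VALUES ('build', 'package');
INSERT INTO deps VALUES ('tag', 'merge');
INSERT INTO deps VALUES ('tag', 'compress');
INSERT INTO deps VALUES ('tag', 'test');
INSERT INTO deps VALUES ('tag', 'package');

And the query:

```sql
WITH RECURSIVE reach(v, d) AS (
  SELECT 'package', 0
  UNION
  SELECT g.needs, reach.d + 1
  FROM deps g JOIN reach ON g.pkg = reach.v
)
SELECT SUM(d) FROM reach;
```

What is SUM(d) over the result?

Base: (package, d=0).
Iteration 1: edges from {package} -> (parse, d=1).
Iteration 2: edges from {parse} -> (compress, d=2).
Iteration 3: no outgoing edges from {compress}; recursion stops.
SUM(d) = 0 + 1 + 2 = 3.

3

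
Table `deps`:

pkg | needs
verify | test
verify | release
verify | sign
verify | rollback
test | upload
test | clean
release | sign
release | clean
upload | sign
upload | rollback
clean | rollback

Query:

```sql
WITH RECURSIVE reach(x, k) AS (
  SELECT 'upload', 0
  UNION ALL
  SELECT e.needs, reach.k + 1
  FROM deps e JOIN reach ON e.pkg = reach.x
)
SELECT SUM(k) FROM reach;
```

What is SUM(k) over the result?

Base: (upload, k=0).
Iteration 1: edges from {upload} -> (rollback, k=1), (sign, k=1).
Iteration 2: no outgoing edges from {rollback,sign}; recursion stops.
SUM(k) = 0 + 1 + 1 = 2.

2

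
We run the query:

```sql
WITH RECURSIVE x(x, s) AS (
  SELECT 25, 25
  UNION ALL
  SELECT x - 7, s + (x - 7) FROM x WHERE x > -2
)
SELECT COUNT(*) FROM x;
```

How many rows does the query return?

Base: x=25, s=25.
Iteration 1: 25 > -2 holds -> x = 25 - 7 = 18, s = 25 + 18 = 43.
Iteration 2: 18 > -2 holds -> x = 18 - 7 = 11, s = 43 + 11 = 54.
Iteration 3: 11 > -2 holds -> x = 11 - 7 = 4, s = 54 + 4 = 58.
Iteration 4: 4 > -2 holds -> x = 4 - 7 = -3, s = 58 + -3 = 55.
Iteration 5: -3 > -2 fails; recursion stops.
Total rows emitted: 5.

5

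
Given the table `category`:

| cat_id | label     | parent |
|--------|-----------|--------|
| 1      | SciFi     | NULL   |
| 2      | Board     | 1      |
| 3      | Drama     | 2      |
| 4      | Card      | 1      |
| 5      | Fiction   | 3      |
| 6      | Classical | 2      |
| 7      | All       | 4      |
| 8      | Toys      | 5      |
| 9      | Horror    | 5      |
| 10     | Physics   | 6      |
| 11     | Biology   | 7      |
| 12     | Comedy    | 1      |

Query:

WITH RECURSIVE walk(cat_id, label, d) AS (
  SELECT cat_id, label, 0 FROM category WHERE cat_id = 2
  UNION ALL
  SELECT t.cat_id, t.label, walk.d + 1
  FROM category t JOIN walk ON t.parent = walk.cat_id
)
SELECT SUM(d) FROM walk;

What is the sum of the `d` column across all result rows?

Base: cat_id=2 (Board) at d 0.
Iteration 1: rows with parent in {2} -> Drama (id 3, d 1), Classical (id 6, d 1).
Iteration 2: rows with parent in {3,6} -> Fiction (id 5, d 2), Physics (id 10, d 2).
Iteration 3: rows with parent in {5,10} -> Toys (id 8, d 3), Horror (id 9, d 3).
Iteration 4: no rows with parent in {8,9}; recursion stops.
SUM(d) = 0 + 1 + 1 + 2 + 2 + 3 + 3 = 12.

12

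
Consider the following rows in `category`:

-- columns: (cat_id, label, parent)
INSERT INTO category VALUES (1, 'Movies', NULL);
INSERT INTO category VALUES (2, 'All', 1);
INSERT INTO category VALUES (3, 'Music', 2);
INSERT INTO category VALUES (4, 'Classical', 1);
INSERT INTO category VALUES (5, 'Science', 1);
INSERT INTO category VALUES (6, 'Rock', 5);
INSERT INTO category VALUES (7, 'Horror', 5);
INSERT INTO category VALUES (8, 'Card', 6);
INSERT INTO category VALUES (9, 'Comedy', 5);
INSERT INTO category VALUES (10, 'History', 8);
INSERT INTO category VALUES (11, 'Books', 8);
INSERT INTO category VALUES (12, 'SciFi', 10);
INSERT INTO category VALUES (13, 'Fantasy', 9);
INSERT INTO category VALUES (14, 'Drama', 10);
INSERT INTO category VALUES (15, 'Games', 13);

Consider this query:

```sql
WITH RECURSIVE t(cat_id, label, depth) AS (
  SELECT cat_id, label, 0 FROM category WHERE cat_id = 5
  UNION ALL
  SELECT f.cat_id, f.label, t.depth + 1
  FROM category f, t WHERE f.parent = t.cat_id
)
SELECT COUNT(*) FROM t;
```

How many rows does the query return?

Base: cat_id=5 (Science) at depth 0.
Iteration 1: rows with parent in {5} -> Rock (id 6, depth 1), Horror (id 7, depth 1), Comedy (id 9, depth 1).
Iteration 2: rows with parent in {6,7,9} -> Card (id 8, depth 2), Fantasy (id 13, depth 2).
Iteration 3: rows with parent in {8,13} -> History (id 10, depth 3), Books (id 11, depth 3), Games (id 15, depth 3).
Iteration 4: rows with parent in {10,11,15} -> SciFi (id 12, depth 4), Drama (id 14, depth 4).
Iteration 5: no rows with parent in {12,14}; recursion stops.
Total rows emitted: 11.

11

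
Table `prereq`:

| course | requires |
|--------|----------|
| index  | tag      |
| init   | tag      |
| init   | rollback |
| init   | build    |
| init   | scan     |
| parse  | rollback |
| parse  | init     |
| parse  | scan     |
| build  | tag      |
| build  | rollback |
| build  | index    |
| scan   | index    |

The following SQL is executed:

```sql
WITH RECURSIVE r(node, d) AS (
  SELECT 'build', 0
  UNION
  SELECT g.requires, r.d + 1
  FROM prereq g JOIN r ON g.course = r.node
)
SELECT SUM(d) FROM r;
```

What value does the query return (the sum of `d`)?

Base: (build, d=0).
Iteration 1: edges from {build} -> (index, d=1), (rollback, d=1), (tag, d=1).
Iteration 2: edges from {index,rollback,tag} -> (tag, d=2).
Iteration 3: no outgoing edges from {tag}; recursion stops.
SUM(d) = 0 + 1 + 1 + 1 + 2 = 5.

5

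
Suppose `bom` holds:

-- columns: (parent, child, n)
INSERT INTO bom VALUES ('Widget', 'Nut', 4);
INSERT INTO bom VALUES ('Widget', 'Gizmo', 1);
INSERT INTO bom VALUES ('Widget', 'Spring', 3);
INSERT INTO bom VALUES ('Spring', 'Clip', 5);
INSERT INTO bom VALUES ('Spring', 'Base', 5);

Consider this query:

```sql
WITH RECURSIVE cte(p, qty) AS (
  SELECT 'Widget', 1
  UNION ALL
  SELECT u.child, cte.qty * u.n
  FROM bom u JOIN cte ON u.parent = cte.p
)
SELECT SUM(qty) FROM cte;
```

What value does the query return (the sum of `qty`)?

39

Base: (Widget, qty=1).
Iteration 1: components of {Widget} -> Gizmo = 1*1 = 1, Nut = 1*4 = 4, Spring = 1*3 = 3.
Iteration 2: components of {Gizmo,Nut,Spring} -> Base = 3*5 = 15, Clip = 3*5 = 15.
Iteration 3: no further components; recursion stops.
SUM(qty) = 1 + 4 + 1 + 3 + 15 + 15 = 39.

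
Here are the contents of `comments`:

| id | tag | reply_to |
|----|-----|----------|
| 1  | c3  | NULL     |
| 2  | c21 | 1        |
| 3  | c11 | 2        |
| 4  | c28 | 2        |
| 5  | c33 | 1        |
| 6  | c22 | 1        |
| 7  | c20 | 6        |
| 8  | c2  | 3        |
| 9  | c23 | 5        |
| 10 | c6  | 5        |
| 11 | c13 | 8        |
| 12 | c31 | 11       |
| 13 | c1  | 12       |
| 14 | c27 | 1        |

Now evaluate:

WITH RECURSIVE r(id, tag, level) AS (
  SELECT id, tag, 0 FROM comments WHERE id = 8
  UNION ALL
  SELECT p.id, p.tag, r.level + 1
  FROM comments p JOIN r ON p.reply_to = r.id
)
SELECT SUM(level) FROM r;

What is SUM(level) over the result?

6

Base: id=8 (c2) at level 0.
Iteration 1: rows with reply_to in {8} -> c13 (id 11, level 1).
Iteration 2: rows with reply_to in {11} -> c31 (id 12, level 2).
Iteration 3: rows with reply_to in {12} -> c1 (id 13, level 3).
Iteration 4: no rows with reply_to in {13}; recursion stops.
SUM(level) = 0 + 1 + 2 + 3 = 6.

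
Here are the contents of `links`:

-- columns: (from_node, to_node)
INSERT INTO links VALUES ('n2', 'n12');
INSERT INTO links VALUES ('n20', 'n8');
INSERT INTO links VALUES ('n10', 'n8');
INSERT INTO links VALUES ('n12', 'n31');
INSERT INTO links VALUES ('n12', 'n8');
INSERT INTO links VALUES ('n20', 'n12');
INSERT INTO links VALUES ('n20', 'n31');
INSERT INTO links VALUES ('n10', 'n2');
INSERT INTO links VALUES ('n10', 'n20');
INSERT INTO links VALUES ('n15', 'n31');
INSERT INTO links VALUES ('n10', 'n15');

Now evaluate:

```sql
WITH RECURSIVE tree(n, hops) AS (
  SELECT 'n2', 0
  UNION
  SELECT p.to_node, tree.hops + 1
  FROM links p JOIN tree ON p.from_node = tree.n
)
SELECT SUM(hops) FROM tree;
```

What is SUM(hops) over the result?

Base: (n2, hops=0).
Iteration 1: edges from {n2} -> (n12, hops=1).
Iteration 2: edges from {n12} -> (n31, hops=2), (n8, hops=2).
Iteration 3: no outgoing edges from {n31,n8}; recursion stops.
SUM(hops) = 0 + 1 + 2 + 2 = 5.

5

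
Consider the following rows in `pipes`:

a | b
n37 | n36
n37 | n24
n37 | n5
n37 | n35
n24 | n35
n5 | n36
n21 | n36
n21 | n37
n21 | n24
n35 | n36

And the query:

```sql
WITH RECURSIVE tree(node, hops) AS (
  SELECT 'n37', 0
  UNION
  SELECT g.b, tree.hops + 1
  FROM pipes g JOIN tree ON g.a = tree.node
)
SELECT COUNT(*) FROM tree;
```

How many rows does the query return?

8

Base: (n37, hops=0).
Iteration 1: edges from {n37} -> (n24, hops=1), (n35, hops=1), (n36, hops=1), (n5, hops=1).
Iteration 2: edges from {n24,n35,n36,n5} -> (n35, hops=2), (n36, hops=2). [UNION drops 1 duplicate row(s)]
Iteration 3: edges from {n35,n36} -> (n36, hops=3).
Iteration 4: no outgoing edges from {n36}; recursion stops.
Total rows emitted: 8.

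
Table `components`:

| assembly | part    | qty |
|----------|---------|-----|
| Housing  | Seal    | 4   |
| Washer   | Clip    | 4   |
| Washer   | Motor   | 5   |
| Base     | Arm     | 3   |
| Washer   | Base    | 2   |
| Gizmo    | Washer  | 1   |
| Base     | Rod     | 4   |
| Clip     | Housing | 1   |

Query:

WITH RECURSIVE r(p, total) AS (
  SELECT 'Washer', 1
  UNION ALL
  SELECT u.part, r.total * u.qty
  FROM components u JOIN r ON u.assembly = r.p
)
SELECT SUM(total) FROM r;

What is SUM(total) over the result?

Base: (Washer, total=1).
Iteration 1: components of {Washer} -> Base = 1*2 = 2, Clip = 1*4 = 4, Motor = 1*5 = 5.
Iteration 2: components of {Base,Clip,Motor} -> Arm = 2*3 = 6, Housing = 4*1 = 4, Rod = 2*4 = 8.
Iteration 3: components of {Arm,Housing,Rod} -> Seal = 4*4 = 16.
Iteration 4: no further components; recursion stops.
SUM(total) = 1 + 4 + 2 + 5 + 4 + 6 + 8 + 16 = 46.

46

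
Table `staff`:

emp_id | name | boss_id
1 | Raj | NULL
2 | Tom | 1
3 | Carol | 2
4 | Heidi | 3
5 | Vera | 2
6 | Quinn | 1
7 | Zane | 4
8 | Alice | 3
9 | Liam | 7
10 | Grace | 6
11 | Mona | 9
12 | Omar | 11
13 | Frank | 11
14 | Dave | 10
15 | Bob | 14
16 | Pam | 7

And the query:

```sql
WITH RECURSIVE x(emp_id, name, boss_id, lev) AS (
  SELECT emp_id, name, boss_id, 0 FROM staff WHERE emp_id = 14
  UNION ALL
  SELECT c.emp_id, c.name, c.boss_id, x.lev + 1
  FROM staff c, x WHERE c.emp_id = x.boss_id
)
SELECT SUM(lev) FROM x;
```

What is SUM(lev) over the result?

6

Base: emp_id=14 (Dave), boss_id=10, lev 0.
Iteration 1: join on emp_id=10 -> Grace (id 10, boss_id=6, lev 1).
Iteration 2: join on emp_id=6 -> Quinn (id 6, boss_id=1, lev 2).
Iteration 3: join on emp_id=1 -> Raj (id 1, boss_id=NULL, lev 3).
Iteration 4: boss_id is NULL; no match; recursion stops.
SUM(lev) = 0 + 1 + 2 + 3 = 6.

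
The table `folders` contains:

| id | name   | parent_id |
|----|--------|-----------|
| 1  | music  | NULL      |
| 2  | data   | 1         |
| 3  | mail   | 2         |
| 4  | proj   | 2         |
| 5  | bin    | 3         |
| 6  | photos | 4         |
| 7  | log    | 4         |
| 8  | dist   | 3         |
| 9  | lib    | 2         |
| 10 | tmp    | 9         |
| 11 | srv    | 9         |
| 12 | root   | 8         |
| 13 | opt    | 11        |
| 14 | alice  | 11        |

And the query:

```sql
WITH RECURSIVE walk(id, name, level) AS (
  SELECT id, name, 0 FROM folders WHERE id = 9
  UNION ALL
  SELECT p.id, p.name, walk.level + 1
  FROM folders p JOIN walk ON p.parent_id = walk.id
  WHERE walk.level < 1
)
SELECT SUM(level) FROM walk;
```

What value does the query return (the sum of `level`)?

2

Base: id=9 (lib) at level 0.
Iteration 1: rows with parent_id in {9} -> tmp (id 10, level 1), srv (id 11, level 1).
Iteration 2: level < 1 fails for all current rows; recursion stops.
SUM(level) = 0 + 1 + 1 = 2.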